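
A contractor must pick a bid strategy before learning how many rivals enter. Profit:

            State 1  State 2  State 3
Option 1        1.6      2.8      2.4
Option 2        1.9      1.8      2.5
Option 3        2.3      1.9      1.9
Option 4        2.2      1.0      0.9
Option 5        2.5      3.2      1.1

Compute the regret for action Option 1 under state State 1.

0.9

Best payoff under State 1 is 2.5.
Regret = 2.5 − 1.6 = 0.9.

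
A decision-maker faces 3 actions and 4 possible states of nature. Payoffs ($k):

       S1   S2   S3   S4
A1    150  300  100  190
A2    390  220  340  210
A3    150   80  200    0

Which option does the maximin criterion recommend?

A2

Row minima: A1=100, A2=210, A3=0
Best worst-case = 210 → A2.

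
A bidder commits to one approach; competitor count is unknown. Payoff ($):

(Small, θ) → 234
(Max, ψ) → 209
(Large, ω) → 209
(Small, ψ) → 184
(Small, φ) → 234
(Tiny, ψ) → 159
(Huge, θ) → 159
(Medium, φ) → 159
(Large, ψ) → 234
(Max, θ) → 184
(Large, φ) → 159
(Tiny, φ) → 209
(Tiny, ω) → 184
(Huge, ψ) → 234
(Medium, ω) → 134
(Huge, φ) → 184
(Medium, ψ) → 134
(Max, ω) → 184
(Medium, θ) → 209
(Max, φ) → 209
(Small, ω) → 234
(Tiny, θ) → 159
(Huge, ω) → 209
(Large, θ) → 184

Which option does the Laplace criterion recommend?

Small

Row averages: Tiny=177.75, Small=221.5, Medium=159, Large=196.5, Huge=196.5, Max=196.5
Highest average = 221.5 → Small.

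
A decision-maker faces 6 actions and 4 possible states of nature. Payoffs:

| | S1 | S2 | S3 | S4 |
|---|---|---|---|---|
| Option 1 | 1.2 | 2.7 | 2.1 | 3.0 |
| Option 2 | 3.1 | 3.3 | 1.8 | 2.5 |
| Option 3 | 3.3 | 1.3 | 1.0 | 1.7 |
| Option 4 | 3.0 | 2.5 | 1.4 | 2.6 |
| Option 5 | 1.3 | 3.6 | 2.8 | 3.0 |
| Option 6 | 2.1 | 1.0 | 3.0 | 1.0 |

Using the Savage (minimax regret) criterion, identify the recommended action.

Column bests: S1=3.3, S2=3.6, S3=3.0, S4=3.0.
Option 1 regrets: 2.1, 0.9, 0.9, 0.0 → max 2.1
Option 2 regrets: 0.2, 0.3, 1.2, 0.5 → max 1.2
Option 3 regrets: 0.0, 2.3, 2.0, 1.3 → max 2.3
Option 4 regrets: 0.3, 1.1, 1.6, 0.4 → max 1.6
Option 5 regrets: 2.0, 0.0, 0.2, 0.0 → max 2.0
Option 6 regrets: 1.2, 2.6, 0.0, 2.0 → max 2.6
Smallest max regret = 1.2 → Option 2.

Option 2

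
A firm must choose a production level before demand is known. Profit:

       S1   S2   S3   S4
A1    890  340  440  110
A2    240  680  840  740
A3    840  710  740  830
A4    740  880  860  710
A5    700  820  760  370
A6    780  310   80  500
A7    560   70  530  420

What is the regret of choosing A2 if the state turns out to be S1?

Best payoff under S1 is 890.
Regret = 890 − 240 = 650.

650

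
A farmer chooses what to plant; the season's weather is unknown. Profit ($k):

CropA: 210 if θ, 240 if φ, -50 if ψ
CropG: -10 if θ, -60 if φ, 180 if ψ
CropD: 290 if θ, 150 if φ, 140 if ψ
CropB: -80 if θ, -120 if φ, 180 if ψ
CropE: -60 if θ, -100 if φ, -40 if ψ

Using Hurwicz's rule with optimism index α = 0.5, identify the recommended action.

CropA: 0.5·240 + 0.5·(-50) = 95
CropG: 0.5·180 + 0.5·(-60) = 60
CropD: 0.5·290 + 0.5·140 = 215
CropB: 0.5·180 + 0.5·(-120) = 30
CropE: 0.5·(-40) + 0.5·(-100) = -70
Highest Hurwicz score = 215 → CropD.

CropD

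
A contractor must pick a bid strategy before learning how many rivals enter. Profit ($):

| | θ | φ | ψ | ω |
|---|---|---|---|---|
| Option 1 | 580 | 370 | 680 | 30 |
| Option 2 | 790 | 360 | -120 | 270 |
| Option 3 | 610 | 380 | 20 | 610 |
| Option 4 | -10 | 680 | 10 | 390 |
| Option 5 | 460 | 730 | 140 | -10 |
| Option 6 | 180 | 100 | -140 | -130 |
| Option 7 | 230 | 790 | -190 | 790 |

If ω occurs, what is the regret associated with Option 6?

920

Best payoff under ω is 790.
Regret = 790 − (-130) = 920.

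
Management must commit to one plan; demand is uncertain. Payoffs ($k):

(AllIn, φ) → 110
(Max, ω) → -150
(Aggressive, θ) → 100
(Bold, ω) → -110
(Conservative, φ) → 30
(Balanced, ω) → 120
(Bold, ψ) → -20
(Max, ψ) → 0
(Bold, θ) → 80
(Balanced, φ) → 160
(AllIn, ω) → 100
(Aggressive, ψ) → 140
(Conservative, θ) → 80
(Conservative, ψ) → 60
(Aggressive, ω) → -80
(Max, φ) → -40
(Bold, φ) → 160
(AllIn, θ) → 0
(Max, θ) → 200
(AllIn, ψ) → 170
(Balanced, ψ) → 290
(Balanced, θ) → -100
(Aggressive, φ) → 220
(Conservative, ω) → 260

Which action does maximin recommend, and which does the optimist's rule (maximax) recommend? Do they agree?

Row minima: Conservative=30, Balanced=-100, Aggressive=-80, Bold=-110, AllIn=0, Max=-150
Best worst-case = 30 → Conservative.
Row maxima: Conservative=260, Balanced=290, Aggressive=220, Bold=160, AllIn=170, Max=200
Best best-case = 290 → Balanced.

maximin → Conservative; maximax → Balanced (disagree)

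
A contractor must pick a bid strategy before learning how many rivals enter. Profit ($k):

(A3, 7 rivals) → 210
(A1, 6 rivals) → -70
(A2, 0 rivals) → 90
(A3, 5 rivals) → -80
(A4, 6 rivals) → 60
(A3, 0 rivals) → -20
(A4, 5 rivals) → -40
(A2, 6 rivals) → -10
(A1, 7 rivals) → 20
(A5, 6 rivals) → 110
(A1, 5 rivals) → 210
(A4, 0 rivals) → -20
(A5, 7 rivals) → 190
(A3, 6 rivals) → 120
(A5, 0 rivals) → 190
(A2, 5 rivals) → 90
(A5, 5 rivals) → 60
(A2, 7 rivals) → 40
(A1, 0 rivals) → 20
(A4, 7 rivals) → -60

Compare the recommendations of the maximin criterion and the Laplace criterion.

maximin → A5; laplace → A5 (agree)

Row minima: A1=-70, A2=-10, A3=-80, A4=-60, A5=60
Best worst-case = 60 → A5.
Row averages: A1=45, A2=52.5, A3=57.5, A4=-15, A5=137.5
Highest average = 137.5 → A5.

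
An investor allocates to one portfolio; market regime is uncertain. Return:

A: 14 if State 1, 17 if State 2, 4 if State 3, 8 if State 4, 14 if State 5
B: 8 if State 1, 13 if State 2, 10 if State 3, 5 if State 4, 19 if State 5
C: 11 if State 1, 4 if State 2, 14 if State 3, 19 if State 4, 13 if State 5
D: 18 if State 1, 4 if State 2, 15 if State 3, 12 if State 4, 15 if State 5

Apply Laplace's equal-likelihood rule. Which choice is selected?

Row averages: A=11.4, B=11, C=12.2, D=12.8
Highest average = 12.8 → D.

D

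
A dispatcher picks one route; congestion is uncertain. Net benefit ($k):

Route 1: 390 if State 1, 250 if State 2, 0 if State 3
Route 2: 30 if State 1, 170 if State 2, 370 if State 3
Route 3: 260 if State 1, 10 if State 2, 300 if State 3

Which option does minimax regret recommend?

Column bests: State 1=390, State 2=250, State 3=370.
Route 1 regrets: 0, 0, 370 → max 370
Route 2 regrets: 360, 80, 0 → max 360
Route 3 regrets: 130, 240, 70 → max 240
Smallest max regret = 240 → Route 3.

Route 3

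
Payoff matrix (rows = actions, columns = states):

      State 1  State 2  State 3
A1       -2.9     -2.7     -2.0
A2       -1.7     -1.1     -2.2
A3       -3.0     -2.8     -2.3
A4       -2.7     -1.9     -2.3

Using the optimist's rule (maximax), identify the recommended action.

A2

Row maxima: A1=-2.0, A2=-1.1, A3=-2.3, A4=-1.9
Best best-case = -1.1 → A2.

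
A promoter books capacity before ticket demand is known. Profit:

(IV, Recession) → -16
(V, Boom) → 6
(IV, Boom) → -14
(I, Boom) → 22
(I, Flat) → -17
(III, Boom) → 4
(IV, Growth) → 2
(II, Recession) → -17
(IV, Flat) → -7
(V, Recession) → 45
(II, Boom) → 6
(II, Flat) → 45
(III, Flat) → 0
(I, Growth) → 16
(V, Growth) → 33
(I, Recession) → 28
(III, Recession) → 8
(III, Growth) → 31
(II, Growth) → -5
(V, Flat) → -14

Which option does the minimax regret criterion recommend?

III

Column bests: Recession=45, Flat=45, Growth=33, Boom=22.
I regrets: 17, 62, 17, 0 → max 62
II regrets: 62, 0, 38, 16 → max 62
III regrets: 37, 45, 2, 18 → max 45
IV regrets: 61, 52, 31, 36 → max 61
V regrets: 0, 59, 0, 16 → max 59
Smallest max regret = 45 → III.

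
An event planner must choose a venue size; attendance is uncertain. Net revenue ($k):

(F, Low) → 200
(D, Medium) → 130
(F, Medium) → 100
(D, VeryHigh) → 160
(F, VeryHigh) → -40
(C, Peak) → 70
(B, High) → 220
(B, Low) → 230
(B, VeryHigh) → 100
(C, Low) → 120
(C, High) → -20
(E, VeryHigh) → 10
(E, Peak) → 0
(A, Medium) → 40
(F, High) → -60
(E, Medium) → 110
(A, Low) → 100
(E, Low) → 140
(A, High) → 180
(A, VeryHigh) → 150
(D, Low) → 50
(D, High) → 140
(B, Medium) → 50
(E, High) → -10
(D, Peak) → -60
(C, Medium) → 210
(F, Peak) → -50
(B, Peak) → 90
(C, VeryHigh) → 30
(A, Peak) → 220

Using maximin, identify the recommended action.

Row minima: A=40, B=50, C=-20, D=-60, E=-10, F=-60
Best worst-case = 50 → B.

B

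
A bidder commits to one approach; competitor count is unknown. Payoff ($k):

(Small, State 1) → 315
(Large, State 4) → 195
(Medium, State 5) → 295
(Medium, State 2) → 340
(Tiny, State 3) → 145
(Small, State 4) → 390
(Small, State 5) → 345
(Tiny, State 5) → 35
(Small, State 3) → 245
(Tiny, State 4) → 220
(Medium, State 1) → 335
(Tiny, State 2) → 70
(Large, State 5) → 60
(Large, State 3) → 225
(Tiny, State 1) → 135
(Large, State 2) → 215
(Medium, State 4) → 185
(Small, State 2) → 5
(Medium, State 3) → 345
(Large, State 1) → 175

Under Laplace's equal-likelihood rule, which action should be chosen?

Medium

Row averages: Tiny=121, Small=260, Medium=300, Large=174
Highest average = 300 → Medium.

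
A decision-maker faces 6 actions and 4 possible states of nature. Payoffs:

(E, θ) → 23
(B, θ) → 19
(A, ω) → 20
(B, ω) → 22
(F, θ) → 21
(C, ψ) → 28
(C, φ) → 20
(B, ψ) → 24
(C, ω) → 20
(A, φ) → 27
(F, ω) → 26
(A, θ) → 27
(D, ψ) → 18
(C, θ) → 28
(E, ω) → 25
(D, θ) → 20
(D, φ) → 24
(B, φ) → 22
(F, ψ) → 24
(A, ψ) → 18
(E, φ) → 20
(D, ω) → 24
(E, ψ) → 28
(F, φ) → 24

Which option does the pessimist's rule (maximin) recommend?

F

Row minima: A=18, B=19, C=20, D=18, E=20, F=21
Best worst-case = 21 → F.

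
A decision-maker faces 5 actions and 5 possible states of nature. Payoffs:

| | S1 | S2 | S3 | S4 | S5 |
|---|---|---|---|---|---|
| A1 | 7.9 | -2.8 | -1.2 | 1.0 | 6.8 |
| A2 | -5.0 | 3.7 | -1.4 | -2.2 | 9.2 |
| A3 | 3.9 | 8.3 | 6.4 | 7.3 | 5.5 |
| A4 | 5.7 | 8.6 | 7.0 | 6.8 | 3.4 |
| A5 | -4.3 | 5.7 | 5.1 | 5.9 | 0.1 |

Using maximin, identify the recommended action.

A3

Row minima: A1=-2.8, A2=-5.0, A3=3.9, A4=3.4, A5=-4.3
Best worst-case = 3.9 → A3.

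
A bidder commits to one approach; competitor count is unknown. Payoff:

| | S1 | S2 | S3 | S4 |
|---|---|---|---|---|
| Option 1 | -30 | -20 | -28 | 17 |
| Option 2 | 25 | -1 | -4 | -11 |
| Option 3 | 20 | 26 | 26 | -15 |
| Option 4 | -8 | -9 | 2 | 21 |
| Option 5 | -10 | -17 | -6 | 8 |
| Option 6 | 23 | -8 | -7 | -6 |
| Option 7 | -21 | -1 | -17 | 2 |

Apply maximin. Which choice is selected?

Row minima: Option 1=-30, Option 2=-11, Option 3=-15, Option 4=-9, Option 5=-17, Option 6=-8, Option 7=-21
Best worst-case = -8 → Option 6.

Option 6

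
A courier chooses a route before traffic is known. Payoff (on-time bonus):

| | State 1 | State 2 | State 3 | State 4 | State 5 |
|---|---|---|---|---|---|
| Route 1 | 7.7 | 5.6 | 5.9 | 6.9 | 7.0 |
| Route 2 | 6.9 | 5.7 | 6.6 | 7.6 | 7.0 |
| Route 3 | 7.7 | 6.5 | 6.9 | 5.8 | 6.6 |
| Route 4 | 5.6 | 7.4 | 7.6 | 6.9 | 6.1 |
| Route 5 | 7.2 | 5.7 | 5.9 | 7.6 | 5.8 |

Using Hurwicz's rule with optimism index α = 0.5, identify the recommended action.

Route 1: 0.5·7.7 + 0.5·5.6 = 6.65
Route 2: 0.5·7.6 + 0.5·5.7 = 6.65
Route 3: 0.5·7.7 + 0.5·5.8 = 6.75
Route 4: 0.5·7.6 + 0.5·5.6 = 6.6
Route 5: 0.5·7.6 + 0.5·5.7 = 6.65
Highest Hurwicz score = 6.75 → Route 3.

Route 3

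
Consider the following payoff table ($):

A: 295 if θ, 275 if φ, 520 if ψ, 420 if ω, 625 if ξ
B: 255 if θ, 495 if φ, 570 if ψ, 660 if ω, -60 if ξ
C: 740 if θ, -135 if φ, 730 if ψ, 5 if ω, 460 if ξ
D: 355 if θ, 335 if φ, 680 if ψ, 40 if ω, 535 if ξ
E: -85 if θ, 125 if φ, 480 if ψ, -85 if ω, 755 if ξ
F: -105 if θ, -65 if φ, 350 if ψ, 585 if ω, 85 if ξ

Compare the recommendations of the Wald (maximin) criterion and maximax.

maximin → A; maximax → E (disagree)

Row minima: A=275, B=-60, C=-135, D=40, E=-85, F=-105
Best worst-case = 275 → A.
Row maxima: A=625, B=660, C=740, D=680, E=755, F=585
Best best-case = 755 → E.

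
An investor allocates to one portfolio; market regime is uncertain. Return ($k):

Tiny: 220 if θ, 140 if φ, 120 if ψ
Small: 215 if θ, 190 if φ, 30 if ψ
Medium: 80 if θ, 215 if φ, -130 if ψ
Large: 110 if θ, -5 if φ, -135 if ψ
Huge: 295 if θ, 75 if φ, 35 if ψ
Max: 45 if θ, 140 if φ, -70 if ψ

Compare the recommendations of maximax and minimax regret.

Row maxima: Tiny=220, Small=215, Medium=215, Large=110, Huge=295, Max=140
Best best-case = 295 → Huge.
Column bests: θ=295, φ=215, ψ=120.
Tiny regrets: 75, 75, 0 → max 75
Small regrets: 80, 25, 90 → max 90
Medium regrets: 215, 0, 250 → max 250
Large regrets: 185, 220, 255 → max 255
Huge regrets: 0, 140, 85 → max 140
Max regrets: 250, 75, 190 → max 250
Smallest max regret = 75 → Tiny.

maximax → Huge; minimax regret → Tiny (disagree)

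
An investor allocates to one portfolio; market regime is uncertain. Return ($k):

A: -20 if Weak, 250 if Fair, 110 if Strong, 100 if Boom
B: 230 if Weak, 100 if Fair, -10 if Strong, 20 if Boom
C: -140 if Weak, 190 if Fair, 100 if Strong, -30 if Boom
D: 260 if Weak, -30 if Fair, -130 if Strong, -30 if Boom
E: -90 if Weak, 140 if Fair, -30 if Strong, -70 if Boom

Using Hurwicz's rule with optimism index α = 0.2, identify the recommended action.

A: 0.2·250 + 0.8·(-20) = 34
B: 0.2·230 + 0.8·(-10) = 38
C: 0.2·190 + 0.8·(-140) = -74
D: 0.2·260 + 0.8·(-130) = -52
E: 0.2·140 + 0.8·(-90) = -44
Highest Hurwicz score = 38 → B.

B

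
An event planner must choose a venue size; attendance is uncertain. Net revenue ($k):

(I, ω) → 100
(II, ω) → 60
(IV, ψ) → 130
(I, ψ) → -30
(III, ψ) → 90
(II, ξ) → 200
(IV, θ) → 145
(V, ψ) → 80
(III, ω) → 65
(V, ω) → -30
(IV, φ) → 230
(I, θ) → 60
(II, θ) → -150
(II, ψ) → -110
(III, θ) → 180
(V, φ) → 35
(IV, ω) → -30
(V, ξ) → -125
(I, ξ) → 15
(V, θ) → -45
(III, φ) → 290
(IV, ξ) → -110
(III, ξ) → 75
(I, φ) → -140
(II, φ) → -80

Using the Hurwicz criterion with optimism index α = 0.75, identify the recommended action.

III

I: 0.75·100 + 0.25·(-140) = 40
II: 0.75·200 + 0.25·(-150) = 112.5
III: 0.75·290 + 0.25·65 = 233.75
IV: 0.75·230 + 0.25·(-110) = 145
V: 0.75·80 + 0.25·(-125) = 28.75
Highest Hurwicz score = 233.75 → III.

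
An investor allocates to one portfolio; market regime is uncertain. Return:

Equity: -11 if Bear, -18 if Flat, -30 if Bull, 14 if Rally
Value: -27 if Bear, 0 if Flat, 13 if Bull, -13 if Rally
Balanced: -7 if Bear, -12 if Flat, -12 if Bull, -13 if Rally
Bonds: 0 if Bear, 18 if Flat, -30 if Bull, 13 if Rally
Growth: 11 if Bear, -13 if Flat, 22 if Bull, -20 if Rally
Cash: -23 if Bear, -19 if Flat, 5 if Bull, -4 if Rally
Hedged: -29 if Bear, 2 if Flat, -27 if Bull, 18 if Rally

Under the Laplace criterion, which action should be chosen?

Bonds

Row averages: Equity=-11.25, Value=-6.75, Balanced=-11, Bonds=0.25, Growth=0, Cash=-10.25, Hedged=-9
Highest average = 0.25 → Bonds.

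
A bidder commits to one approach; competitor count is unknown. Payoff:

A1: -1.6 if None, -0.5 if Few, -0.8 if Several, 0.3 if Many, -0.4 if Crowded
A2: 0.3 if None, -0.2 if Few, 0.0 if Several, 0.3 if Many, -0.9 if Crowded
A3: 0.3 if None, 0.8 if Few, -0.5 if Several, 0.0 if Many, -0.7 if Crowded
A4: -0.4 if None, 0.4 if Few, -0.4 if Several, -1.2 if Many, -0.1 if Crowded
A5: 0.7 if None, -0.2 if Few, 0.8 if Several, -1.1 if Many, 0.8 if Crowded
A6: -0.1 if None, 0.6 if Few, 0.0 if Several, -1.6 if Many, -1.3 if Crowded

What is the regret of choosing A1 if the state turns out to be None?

2.3

Best payoff under None is 0.7.
Regret = 0.7 − (-1.6) = 2.3.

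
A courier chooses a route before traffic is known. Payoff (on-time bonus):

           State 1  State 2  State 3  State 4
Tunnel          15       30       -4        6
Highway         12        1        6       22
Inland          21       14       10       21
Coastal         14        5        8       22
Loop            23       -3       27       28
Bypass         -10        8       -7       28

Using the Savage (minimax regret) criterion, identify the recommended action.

Inland

Column bests: State 1=23, State 2=30, State 3=27, State 4=28.
Tunnel regrets: 8, 0, 31, 22 → max 31
Highway regrets: 11, 29, 21, 6 → max 29
Inland regrets: 2, 16, 17, 7 → max 17
Coastal regrets: 9, 25, 19, 6 → max 25
Loop regrets: 0, 33, 0, 0 → max 33
Bypass regrets: 33, 22, 34, 0 → max 34
Smallest max regret = 17 → Inland.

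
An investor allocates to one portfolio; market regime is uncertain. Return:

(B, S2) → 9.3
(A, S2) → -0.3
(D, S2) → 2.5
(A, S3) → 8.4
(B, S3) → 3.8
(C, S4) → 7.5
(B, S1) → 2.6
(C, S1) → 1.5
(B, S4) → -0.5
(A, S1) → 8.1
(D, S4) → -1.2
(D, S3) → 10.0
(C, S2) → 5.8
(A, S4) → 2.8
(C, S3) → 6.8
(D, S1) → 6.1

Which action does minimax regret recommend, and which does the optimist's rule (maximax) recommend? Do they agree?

Column bests: S1=8.1, S2=9.3, S3=10.0, S4=7.5.
A regrets: 0.0, 9.6, 1.6, 4.7 → max 9.6
B regrets: 5.5, 0.0, 6.2, 8.0 → max 8.0
C regrets: 6.6, 3.5, 3.2, 0.0 → max 6.6
D regrets: 2.0, 6.8, 0.0, 8.7 → max 8.7
Smallest max regret = 6.6 → C.
Row maxima: A=8.4, B=9.3, C=7.5, D=10.0
Best best-case = 10.0 → D.

minimax regret → C; maximax → D (disagree)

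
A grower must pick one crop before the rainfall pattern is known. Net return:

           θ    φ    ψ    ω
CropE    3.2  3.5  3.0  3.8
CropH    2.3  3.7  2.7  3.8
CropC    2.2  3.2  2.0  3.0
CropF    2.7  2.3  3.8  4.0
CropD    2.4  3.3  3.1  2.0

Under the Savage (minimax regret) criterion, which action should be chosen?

Column bests: θ=3.2, φ=3.7, ψ=3.8, ω=4.0.
CropE regrets: 0.0, 0.2, 0.8, 0.2 → max 0.8
CropH regrets: 0.9, 0.0, 1.1, 0.2 → max 1.1
CropC regrets: 1.0, 0.5, 1.8, 1.0 → max 1.8
CropF regrets: 0.5, 1.4, 0.0, 0.0 → max 1.4
CropD regrets: 0.8, 0.4, 0.7, 2.0 → max 2.0
Smallest max regret = 0.8 → CropE.

CropE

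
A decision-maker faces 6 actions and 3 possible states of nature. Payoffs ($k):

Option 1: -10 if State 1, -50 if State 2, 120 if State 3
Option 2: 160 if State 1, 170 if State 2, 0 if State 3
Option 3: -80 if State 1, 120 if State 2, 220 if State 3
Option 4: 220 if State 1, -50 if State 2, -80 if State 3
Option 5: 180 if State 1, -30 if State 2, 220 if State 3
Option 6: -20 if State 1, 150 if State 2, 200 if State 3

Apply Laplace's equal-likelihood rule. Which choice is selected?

Option 5

Row averages: Option 1=20, Option 2=110, Option 3=260/3, Option 4=30, Option 5=370/3, Option 6=110
Highest average = 370/3 → Option 5.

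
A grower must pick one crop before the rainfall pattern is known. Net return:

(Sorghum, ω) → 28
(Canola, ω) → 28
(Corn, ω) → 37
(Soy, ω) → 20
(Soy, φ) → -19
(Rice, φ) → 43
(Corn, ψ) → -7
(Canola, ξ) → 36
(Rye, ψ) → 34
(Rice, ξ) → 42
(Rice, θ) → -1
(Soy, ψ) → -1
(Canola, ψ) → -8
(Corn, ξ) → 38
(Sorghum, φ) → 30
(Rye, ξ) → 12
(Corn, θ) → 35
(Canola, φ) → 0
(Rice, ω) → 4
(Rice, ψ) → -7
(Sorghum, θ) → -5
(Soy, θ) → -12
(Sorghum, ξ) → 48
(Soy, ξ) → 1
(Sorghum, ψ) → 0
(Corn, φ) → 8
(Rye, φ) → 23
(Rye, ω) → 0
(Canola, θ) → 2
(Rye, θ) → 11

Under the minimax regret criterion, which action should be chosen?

Rye

Column bests: θ=35, φ=43, ψ=34, ω=37, ξ=48.
Corn regrets: 0, 35, 41, 0, 10 → max 41
Rice regrets: 36, 0, 41, 33, 6 → max 41
Rye regrets: 24, 20, 0, 37, 36 → max 37
Canola regrets: 33, 43, 42, 9, 12 → max 43
Sorghum regrets: 40, 13, 34, 9, 0 → max 40
Soy regrets: 47, 62, 35, 17, 47 → max 62
Smallest max regret = 37 → Rye.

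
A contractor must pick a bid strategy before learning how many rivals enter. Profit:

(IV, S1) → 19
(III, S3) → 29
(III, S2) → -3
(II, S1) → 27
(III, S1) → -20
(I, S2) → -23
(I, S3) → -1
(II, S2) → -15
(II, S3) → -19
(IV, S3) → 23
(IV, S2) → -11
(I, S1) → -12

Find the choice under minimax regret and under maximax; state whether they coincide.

minimax regret → IV; maximax → III (disagree)

Column bests: S1=27, S2=-3, S3=29.
I regrets: 39, 20, 30 → max 39
II regrets: 0, 12, 48 → max 48
III regrets: 47, 0, 0 → max 47
IV regrets: 8, 8, 6 → max 8
Smallest max regret = 8 → IV.
Row maxima: I=-1, II=27, III=29, IV=23
Best best-case = 29 → III.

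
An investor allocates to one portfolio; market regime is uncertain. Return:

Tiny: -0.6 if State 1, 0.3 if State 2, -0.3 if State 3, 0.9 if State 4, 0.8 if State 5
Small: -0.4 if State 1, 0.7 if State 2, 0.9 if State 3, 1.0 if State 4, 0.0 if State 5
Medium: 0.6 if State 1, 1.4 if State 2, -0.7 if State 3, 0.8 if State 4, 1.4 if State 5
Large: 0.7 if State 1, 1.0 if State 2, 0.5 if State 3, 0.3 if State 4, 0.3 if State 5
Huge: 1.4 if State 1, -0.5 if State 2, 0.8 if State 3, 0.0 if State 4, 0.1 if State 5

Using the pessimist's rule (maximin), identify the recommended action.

Row minima: Tiny=-0.6, Small=-0.4, Medium=-0.7, Large=0.3, Huge=-0.5
Best worst-case = 0.3 → Large.

Large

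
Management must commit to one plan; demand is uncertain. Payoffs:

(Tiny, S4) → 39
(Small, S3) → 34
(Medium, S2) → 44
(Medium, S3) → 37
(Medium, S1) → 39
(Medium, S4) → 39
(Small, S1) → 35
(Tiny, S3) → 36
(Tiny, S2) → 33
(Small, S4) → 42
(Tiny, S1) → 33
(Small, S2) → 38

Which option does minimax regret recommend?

Column bests: S1=39, S2=44, S3=37, S4=42.
Tiny regrets: 6, 11, 1, 3 → max 11
Small regrets: 4, 6, 3, 0 → max 6
Medium regrets: 0, 0, 0, 3 → max 3
Smallest max regret = 3 → Medium.

Medium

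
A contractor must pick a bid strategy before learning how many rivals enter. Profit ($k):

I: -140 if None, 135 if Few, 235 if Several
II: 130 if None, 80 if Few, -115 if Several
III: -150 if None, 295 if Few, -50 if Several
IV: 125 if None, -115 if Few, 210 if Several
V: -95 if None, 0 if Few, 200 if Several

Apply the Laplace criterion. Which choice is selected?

I

Row averages: I=230/3, II=95/3, III=95/3, IV=220/3, V=35
Highest average = 230/3 → I.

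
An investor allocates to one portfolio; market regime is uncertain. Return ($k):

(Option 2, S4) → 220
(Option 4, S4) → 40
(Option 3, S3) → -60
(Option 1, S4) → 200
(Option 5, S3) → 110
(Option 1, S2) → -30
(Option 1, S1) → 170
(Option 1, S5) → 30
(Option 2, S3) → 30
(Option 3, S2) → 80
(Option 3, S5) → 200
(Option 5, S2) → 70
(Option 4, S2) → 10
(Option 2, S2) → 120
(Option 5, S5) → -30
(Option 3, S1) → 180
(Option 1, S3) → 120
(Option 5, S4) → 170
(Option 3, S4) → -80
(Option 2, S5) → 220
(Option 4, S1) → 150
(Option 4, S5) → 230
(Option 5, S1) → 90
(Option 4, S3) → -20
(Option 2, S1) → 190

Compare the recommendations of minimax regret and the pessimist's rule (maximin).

Column bests: S1=190, S2=120, S3=120, S4=220, S5=230.
Option 1 regrets: 20, 150, 0, 20, 200 → max 200
Option 2 regrets: 0, 0, 90, 0, 10 → max 90
Option 3 regrets: 10, 40, 180, 300, 30 → max 300
Option 4 regrets: 40, 110, 140, 180, 0 → max 180
Option 5 regrets: 100, 50, 10, 50, 260 → max 260
Smallest max regret = 90 → Option 2.
Row minima: Option 1=-30, Option 2=30, Option 3=-80, Option 4=-20, Option 5=-30
Best worst-case = 30 → Option 2.

minimax regret → Option 2; maximin → Option 2 (agree)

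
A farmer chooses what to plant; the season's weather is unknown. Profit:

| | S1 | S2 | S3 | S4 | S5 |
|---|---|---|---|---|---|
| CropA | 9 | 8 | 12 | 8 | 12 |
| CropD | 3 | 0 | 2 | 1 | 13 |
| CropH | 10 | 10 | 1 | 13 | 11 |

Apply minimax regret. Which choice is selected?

CropA

Column bests: S1=10, S2=10, S3=12, S4=13, S5=13.
CropA regrets: 1, 2, 0, 5, 1 → max 5
CropD regrets: 7, 10, 10, 12, 0 → max 12
CropH regrets: 0, 0, 11, 0, 2 → max 11
Smallest max regret = 5 → CropA.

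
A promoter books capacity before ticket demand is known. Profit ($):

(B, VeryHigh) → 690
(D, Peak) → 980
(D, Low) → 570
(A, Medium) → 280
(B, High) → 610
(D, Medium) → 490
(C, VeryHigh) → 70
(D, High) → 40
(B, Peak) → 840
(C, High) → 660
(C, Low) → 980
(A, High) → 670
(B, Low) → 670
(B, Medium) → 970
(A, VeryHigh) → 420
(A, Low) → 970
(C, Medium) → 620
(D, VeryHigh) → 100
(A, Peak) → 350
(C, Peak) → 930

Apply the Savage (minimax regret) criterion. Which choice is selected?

Column bests: Low=980, Medium=970, High=670, VeryHigh=690, Peak=980.
A regrets: 10, 690, 0, 270, 630 → max 690
B regrets: 310, 0, 60, 0, 140 → max 310
C regrets: 0, 350, 10, 620, 50 → max 620
D regrets: 410, 480, 630, 590, 0 → max 630
Smallest max regret = 310 → B.

B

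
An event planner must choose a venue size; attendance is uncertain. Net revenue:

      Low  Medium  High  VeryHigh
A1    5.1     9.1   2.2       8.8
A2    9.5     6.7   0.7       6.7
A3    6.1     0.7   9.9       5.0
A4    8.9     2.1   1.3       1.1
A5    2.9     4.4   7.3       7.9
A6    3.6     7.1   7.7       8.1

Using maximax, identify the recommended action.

A3

Row maxima: A1=9.1, A2=9.5, A3=9.9, A4=8.9, A5=7.9, A6=8.1
Best best-case = 9.9 → A3.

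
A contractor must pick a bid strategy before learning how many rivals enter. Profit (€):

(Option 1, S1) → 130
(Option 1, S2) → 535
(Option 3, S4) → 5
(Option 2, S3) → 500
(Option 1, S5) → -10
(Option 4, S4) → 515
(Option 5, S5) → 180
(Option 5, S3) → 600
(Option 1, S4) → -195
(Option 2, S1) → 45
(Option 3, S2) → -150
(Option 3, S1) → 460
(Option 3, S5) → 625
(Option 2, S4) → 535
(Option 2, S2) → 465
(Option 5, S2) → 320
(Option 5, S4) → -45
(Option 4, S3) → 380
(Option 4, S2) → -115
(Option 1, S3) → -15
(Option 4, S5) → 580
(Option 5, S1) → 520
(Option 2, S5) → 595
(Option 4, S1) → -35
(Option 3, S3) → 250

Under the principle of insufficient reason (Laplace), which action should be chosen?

Row averages: Option 1=89, Option 2=428, Option 3=238, Option 4=265, Option 5=315
Highest average = 428 → Option 2.

Option 2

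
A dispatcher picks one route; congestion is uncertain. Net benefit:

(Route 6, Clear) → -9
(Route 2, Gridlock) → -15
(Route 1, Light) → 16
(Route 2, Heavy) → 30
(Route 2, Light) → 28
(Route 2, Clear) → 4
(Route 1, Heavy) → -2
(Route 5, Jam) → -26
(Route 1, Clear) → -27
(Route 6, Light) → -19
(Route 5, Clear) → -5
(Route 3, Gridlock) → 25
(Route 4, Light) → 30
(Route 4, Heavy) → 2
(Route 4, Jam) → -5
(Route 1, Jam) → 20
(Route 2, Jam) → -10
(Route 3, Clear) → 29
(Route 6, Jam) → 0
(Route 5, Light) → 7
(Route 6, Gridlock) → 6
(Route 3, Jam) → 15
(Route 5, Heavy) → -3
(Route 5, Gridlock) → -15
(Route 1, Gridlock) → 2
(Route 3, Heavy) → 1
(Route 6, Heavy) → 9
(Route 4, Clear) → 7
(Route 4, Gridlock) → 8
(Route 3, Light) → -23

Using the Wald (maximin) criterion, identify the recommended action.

Route 4

Row minima: Route 1=-27, Route 2=-15, Route 3=-23, Route 4=-5, Route 5=-26, Route 6=-19
Best worst-case = -5 → Route 4.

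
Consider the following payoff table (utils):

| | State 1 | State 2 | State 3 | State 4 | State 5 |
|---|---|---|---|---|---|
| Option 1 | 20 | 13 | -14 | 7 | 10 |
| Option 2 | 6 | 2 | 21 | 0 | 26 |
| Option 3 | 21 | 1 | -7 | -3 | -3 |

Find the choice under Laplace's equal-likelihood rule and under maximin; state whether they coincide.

Row averages: Option 1=7.2, Option 2=11, Option 3=1.8
Highest average = 11 → Option 2.
Row minima: Option 1=-14, Option 2=0, Option 3=-7
Best worst-case = 0 → Option 2.

laplace → Option 2; maximin → Option 2 (agree)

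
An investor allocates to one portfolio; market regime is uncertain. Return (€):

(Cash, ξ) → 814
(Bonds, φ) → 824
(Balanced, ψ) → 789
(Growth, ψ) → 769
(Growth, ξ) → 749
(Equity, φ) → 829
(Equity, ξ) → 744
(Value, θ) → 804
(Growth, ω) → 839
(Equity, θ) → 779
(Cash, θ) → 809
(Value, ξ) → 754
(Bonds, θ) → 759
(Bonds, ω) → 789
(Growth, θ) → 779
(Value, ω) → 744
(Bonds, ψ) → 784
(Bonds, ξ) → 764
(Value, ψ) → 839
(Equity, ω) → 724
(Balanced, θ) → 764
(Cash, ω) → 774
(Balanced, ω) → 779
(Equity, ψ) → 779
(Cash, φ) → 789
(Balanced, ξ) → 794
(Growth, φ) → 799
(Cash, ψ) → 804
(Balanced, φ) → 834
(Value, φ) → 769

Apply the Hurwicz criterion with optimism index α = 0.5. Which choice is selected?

Value: 0.5·839 + 0.5·744 = 791.5
Balanced: 0.5·834 + 0.5·764 = 799
Cash: 0.5·814 + 0.5·774 = 794
Growth: 0.5·839 + 0.5·749 = 794
Bonds: 0.5·824 + 0.5·759 = 791.5
Equity: 0.5·829 + 0.5·724 = 776.5
Highest Hurwicz score = 799 → Balanced.

Balanced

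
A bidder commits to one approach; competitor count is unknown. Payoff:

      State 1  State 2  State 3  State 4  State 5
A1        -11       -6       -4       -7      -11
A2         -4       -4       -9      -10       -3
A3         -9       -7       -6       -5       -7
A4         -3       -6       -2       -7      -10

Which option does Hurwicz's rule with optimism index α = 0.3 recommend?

A4

A1: 0.3·(-4) + 0.7·(-11) = -8.9
A2: 0.3·(-3) + 0.7·(-10) = -7.9
A3: 0.3·(-5) + 0.7·(-9) = -7.8
A4: 0.3·(-2) + 0.7·(-10) = -7.6
Highest Hurwicz score = -7.6 → A4.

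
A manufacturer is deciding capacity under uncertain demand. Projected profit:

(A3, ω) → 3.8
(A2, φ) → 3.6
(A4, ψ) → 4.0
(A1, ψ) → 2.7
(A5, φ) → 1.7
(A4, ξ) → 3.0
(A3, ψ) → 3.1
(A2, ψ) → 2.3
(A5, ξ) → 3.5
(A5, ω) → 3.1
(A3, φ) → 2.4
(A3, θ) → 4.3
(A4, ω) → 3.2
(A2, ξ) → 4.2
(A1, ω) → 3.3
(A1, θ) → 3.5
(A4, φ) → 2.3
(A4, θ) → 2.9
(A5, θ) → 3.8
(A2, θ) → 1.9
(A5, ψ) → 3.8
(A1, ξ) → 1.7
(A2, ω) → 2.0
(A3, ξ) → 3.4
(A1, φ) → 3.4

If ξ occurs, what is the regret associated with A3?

0.8

Best payoff under ξ is 4.2.
Regret = 4.2 − 3.4 = 0.8.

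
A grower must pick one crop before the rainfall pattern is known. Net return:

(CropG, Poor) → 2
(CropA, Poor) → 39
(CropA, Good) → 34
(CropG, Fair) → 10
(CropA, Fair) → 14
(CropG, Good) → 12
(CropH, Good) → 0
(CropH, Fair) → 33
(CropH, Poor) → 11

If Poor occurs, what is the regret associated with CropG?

37

Best payoff under Poor is 39.
Regret = 39 − 2 = 37.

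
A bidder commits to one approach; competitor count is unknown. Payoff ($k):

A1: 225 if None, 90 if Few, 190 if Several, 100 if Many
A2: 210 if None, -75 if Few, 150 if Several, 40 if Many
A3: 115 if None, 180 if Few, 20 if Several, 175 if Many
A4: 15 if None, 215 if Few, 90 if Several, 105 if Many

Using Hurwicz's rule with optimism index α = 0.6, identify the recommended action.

A1

A1: 0.6·225 + 0.4·90 = 171
A2: 0.6·210 + 0.4·(-75) = 96
A3: 0.6·180 + 0.4·20 = 116
A4: 0.6·215 + 0.4·15 = 135
Highest Hurwicz score = 171 → A1.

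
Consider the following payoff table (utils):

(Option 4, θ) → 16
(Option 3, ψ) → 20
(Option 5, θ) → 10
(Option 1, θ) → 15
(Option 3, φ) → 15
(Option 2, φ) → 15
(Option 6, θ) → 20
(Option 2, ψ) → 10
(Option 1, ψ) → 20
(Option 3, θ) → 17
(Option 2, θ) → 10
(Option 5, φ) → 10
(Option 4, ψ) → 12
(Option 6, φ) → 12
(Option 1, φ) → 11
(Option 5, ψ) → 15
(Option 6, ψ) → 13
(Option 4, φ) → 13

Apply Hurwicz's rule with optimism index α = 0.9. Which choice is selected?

Option 3

Option 1: 0.9·20 + 0.1·11 = 19.1
Option 2: 0.9·15 + 0.1·10 = 14.5
Option 3: 0.9·20 + 0.1·15 = 19.5
Option 4: 0.9·16 + 0.1·12 = 15.6
Option 5: 0.9·15 + 0.1·10 = 14.5
Option 6: 0.9·20 + 0.1·12 = 19.2
Highest Hurwicz score = 19.5 → Option 3.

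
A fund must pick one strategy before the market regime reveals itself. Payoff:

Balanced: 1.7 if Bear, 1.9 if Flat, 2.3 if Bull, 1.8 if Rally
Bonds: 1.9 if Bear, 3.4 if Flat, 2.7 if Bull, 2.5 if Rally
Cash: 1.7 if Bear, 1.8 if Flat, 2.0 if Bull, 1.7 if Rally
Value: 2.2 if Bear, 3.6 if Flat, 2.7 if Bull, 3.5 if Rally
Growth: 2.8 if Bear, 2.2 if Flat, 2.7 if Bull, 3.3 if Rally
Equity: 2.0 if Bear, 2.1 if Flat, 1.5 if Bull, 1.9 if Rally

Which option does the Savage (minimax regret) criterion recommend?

Value

Column bests: Bear=2.8, Flat=3.6, Bull=2.7, Rally=3.5.
Balanced regrets: 1.1, 1.7, 0.4, 1.7 → max 1.7
Bonds regrets: 0.9, 0.2, 0.0, 1.0 → max 1.0
Cash regrets: 1.1, 1.8, 0.7, 1.8 → max 1.8
Value regrets: 0.6, 0.0, 0.0, 0.0 → max 0.6
Growth regrets: 0.0, 1.4, 0.0, 0.2 → max 1.4
Equity regrets: 0.8, 1.5, 1.2, 1.6 → max 1.6
Smallest max regret = 0.6 → Value.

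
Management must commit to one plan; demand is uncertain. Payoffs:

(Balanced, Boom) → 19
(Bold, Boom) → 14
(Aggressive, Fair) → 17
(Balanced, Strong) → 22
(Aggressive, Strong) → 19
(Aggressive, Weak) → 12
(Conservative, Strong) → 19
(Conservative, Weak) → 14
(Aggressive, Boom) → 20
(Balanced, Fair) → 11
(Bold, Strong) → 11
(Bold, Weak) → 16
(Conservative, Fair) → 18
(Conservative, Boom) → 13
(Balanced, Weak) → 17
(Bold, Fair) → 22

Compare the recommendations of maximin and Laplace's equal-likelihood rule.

maximin → Conservative; laplace → Balanced (disagree)

Row minima: Conservative=13, Balanced=11, Aggressive=12, Bold=11
Best worst-case = 13 → Conservative.
Row averages: Conservative=16, Balanced=17.25, Aggressive=17, Bold=15.75
Highest average = 17.25 → Balanced.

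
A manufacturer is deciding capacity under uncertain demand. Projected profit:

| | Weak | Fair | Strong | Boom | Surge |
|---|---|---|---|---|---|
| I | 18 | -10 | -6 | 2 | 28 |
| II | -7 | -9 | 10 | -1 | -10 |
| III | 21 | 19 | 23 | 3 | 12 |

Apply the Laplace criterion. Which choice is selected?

Row averages: I=6.4, II=-3.4, III=15.6
Highest average = 15.6 → III.

III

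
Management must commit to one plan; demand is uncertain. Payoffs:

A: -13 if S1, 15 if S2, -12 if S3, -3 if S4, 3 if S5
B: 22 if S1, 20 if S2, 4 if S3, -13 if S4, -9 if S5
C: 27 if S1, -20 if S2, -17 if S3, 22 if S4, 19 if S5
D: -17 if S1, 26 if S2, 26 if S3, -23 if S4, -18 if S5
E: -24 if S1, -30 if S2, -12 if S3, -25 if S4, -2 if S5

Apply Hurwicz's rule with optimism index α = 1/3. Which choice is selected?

A: 1/3·15 + 2/3·(-13) = -11/3
B: 1/3·22 + 2/3·(-13) = -4/3
C: 1/3·27 + 2/3·(-20) = -13/3
D: 1/3·26 + 2/3·(-23) = -20/3
E: 1/3·(-2) + 2/3·(-30) = -62/3
Highest Hurwicz score = -4/3 → B.

B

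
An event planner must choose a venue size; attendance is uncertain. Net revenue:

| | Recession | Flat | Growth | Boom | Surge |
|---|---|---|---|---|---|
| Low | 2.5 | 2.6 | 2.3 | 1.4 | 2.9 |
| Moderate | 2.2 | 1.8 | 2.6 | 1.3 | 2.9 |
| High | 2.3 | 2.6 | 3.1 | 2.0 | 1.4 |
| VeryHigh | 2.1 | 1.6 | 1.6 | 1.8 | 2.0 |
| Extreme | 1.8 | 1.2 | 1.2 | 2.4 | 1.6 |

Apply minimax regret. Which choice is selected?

Column bests: Recession=2.5, Flat=2.6, Growth=3.1, Boom=2.4, Surge=2.9.
Low regrets: 0.0, 0.0, 0.8, 1.0, 0.0 → max 1.0
Moderate regrets: 0.3, 0.8, 0.5, 1.1, 0.0 → max 1.1
High regrets: 0.2, 0.0, 0.0, 0.4, 1.5 → max 1.5
VeryHigh regrets: 0.4, 1.0, 1.5, 0.6, 0.9 → max 1.5
Extreme regrets: 0.7, 1.4, 1.9, 0.0, 1.3 → max 1.9
Smallest max regret = 1.0 → Low.

Low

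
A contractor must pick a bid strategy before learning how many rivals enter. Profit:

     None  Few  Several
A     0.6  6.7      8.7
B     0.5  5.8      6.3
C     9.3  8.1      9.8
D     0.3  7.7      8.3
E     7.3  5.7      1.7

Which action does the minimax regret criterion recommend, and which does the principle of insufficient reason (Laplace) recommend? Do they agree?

Column bests: None=9.3, Few=8.1, Several=9.8.
A regrets: 8.7, 1.4, 1.1 → max 8.7
B regrets: 8.8, 2.3, 3.5 → max 8.8
C regrets: 0.0, 0.0, 0.0 → max 0.0
D regrets: 9.0, 0.4, 1.5 → max 9.0
E regrets: 2.0, 2.4, 8.1 → max 8.1
Smallest max regret = 0.0 → C.
Row averages: A=16/3, B=4.2, C=136/15, D=163/30, E=4.9
Highest average = 136/15 → C.

minimax regret → C; laplace → C (agree)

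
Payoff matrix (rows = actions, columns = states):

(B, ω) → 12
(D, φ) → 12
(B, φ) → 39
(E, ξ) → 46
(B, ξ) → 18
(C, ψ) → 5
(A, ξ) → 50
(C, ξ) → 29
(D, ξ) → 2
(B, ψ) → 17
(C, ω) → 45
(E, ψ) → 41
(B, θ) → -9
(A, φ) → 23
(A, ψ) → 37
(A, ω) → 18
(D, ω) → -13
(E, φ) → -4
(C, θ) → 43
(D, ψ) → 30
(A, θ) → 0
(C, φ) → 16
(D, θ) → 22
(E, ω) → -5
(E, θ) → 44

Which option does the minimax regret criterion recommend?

Column bests: θ=44, φ=39, ψ=41, ω=45, ξ=50.
A regrets: 44, 16, 4, 27, 0 → max 44
B regrets: 53, 0, 24, 33, 32 → max 53
C regrets: 1, 23, 36, 0, 21 → max 36
D regrets: 22, 27, 11, 58, 48 → max 58
E regrets: 0, 43, 0, 50, 4 → max 50
Smallest max regret = 36 → C.

C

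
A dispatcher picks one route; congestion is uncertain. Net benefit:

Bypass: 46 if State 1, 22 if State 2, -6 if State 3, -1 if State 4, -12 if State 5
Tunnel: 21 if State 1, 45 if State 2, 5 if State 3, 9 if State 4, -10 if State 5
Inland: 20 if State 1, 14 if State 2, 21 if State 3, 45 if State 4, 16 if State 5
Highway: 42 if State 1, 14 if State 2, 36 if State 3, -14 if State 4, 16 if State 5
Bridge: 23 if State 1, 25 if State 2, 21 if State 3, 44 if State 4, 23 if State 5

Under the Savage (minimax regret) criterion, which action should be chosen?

Column bests: State 1=46, State 2=45, State 3=36, State 4=45, State 5=23.
Bypass regrets: 0, 23, 42, 46, 35 → max 46
Tunnel regrets: 25, 0, 31, 36, 33 → max 36
Inland regrets: 26, 31, 15, 0, 7 → max 31
Highway regrets: 4, 31, 0, 59, 7 → max 59
Bridge regrets: 23, 20, 15, 1, 0 → max 23
Smallest max regret = 23 → Bridge.

Bridge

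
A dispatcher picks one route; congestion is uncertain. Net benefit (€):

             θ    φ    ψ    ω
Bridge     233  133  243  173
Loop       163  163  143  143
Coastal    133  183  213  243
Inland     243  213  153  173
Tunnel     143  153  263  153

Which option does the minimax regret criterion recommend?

Column bests: θ=243, φ=213, ψ=263, ω=243.
Bridge regrets: 10, 80, 20, 70 → max 80
Loop regrets: 80, 50, 120, 100 → max 120
Coastal regrets: 110, 30, 50, 0 → max 110
Inland regrets: 0, 0, 110, 70 → max 110
Tunnel regrets: 100, 60, 0, 90 → max 100
Smallest max regret = 80 → Bridge.

Bridge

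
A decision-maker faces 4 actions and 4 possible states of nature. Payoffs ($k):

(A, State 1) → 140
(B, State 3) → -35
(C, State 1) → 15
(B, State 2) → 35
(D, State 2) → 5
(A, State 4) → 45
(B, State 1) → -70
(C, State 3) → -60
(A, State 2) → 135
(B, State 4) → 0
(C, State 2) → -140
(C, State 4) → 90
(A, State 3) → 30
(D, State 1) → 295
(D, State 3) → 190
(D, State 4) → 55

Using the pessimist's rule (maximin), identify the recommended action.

A

Row minima: A=30, B=-70, C=-140, D=5
Best worst-case = 30 → A.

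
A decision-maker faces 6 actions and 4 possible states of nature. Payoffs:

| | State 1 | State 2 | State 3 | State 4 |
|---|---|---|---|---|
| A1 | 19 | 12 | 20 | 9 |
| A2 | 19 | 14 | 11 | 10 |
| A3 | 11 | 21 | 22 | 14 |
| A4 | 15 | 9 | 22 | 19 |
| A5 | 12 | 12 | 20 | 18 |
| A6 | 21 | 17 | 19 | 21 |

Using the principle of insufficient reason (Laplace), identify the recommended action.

A6

Row averages: A1=15, A2=13.5, A3=17, A4=16.25, A5=15.5, A6=19.5
Highest average = 19.5 → A6.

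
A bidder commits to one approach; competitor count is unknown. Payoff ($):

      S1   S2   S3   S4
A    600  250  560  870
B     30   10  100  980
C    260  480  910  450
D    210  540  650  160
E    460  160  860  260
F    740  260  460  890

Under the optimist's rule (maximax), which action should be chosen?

B

Row maxima: A=870, B=980, C=910, D=650, E=860, F=890
Best best-case = 980 → B.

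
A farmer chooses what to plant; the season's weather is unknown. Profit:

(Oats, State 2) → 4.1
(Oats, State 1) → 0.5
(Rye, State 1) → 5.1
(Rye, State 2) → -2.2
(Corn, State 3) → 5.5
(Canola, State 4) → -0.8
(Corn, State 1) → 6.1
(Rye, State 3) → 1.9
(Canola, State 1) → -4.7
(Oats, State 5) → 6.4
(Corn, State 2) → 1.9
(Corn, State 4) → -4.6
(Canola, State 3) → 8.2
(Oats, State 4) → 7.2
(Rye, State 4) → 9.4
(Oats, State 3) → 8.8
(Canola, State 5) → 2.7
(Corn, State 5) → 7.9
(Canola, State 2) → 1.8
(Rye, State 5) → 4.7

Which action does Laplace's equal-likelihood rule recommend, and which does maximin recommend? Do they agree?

Row averages: Canola=1.44, Oats=5.4, Rye=3.78, Corn=3.36
Highest average = 5.4 → Oats.
Row minima: Canola=-4.7, Oats=0.5, Rye=-2.2, Corn=-4.6
Best worst-case = 0.5 → Oats.

laplace → Oats; maximin → Oats (agree)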